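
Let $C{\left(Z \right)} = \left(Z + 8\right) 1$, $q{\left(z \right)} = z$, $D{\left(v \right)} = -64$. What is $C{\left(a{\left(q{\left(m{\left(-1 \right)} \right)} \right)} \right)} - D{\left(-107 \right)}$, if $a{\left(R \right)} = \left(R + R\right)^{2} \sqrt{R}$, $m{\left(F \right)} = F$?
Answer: $72 + 4 i \approx 72.0 + 4.0 i$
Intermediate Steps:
$a{\left(R \right)} = 4 R^{\frac{5}{2}}$ ($a{\left(R \right)} = \left(2 R\right)^{2} \sqrt{R} = 4 R^{2} \sqrt{R} = 4 R^{\frac{5}{2}}$)
$C{\left(Z \right)} = 8 + Z$ ($C{\left(Z \right)} = \left(8 + Z\right) 1 = 8 + Z$)
$C{\left(a{\left(q{\left(m{\left(-1 \right)} \right)} \right)} \right)} - D{\left(-107 \right)} = \left(8 + 4 \left(-1\right)^{\frac{5}{2}}\right) - -64 = \left(8 + 4 i\right) + 64 = 72 + 4 i$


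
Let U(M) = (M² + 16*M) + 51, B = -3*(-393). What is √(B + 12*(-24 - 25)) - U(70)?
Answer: -6071 + √591 ≈ -6046.7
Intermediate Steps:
B = 1179
U(M) = 51 + M² + 16*M
√(B + 12*(-24 - 25)) - U(70) = √(1179 + 12*(-24 - 25)) - (51 + 70² + 16*70) = √(1179 + 12*(-49)) - (51 + 4900 + 1120) = √(1179 - 588) - 1*6071 = √591 - 6071 = -6071 + √591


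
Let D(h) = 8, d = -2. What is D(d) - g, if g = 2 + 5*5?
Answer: -19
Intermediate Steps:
g = 27 (g = 2 + 25 = 27)
D(d) - g = 8 - 1*27 = 8 - 27 = -19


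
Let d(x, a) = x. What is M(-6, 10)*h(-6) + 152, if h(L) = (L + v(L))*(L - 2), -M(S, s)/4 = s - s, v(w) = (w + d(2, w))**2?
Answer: 152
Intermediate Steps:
v(w) = (2 + w)**2 (v(w) = (w + 2)**2 = (2 + w)**2)
M(S, s) = 0 (M(S, s) = -4*(s - s) = -4*0 = 0)
h(L) = (-2 + L)*(L + (2 + L)**2) (h(L) = (L + (2 + L)**2)*(L - 2) = (L + (2 + L)**2)*(-2 + L) = (-2 + L)*(L + (2 + L)**2))
M(-6, 10)*h(-6) + 152 = 0*(-8 + (-6)**3 - 6*(-6) + 3*(-6)**2) + 152 = 0*(-8 - 216 + 36 + 3*36) + 152 = 0*(-8 - 216 + 36 + 108) + 152 = 0*(-80) + 152 = 0 + 152 = 152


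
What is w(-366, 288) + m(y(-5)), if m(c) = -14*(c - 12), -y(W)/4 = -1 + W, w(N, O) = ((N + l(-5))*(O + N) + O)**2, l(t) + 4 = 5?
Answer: 827022396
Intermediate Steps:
l(t) = 1 (l(t) = -4 + 5 = 1)
w(N, O) = (O + (1 + N)*(N + O))**2 (w(N, O) = ((N + 1)*(O + N) + O)**2 = ((1 + N)*(N + O) + O)**2 = (O + (1 + N)*(N + O))**2)
y(W) = 4 - 4*W (y(W) = -4*(-1 + W) = 4 - 4*W)
m(c) = 168 - 14*c (m(c) = -14*(-12 + c) = -(-168 + 14*c) = 168 - 14*c)
w(-366, 288) + m(y(-5)) = (-366 + (-366)**2 + 2*288 - 366*288)**2 + (168 - 14*(4 - 4*(-5))) = (-366 + 133956 + 576 - 105408)**2 + (168 - 14*(4 + 20)) = 28758**2 + (168 - 14*24) = 827022564 + (168 - 336) = 827022564 - 168 = 827022396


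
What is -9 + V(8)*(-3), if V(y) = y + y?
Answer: -57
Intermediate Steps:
V(y) = 2*y
-9 + V(8)*(-3) = -9 + (2*8)*(-3) = -9 + 16*(-3) = -9 - 48 = -57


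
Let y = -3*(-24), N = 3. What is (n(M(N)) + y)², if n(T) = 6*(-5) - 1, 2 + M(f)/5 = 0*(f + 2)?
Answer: 1681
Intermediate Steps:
M(f) = -10 (M(f) = -10 + 5*(0*(f + 2)) = -10 + 5*(0*(2 + f)) = -10 + 5*0 = -10 + 0 = -10)
n(T) = -31 (n(T) = -30 - 1 = -31)
y = 72
(n(M(N)) + y)² = (-31 + 72)² = 41² = 1681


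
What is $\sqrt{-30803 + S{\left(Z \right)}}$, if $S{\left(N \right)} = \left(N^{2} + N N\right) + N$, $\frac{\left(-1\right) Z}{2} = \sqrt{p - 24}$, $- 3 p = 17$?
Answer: $\frac{\sqrt{-279363 - 6 i \sqrt{267}}}{3} \approx 0.030915 - 176.18 i$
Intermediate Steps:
$p = - \frac{17}{3}$ ($p = \left(- \frac{1}{3}\right) 17 = - \frac{17}{3} \approx -5.6667$)
$Z = - \frac{2 i \sqrt{267}}{3}$ ($Z = - 2 \sqrt{- \frac{17}{3} - 24} = - 2 \sqrt{- \frac{89}{3}} = - 2 \frac{i \sqrt{267}}{3} = - \frac{2 i \sqrt{267}}{3} \approx - 10.893 i$)
$S{\left(N \right)} = N + 2 N^{2}$ ($S{\left(N \right)} = \left(N^{2} + N^{2}\right) + N = 2 N^{2} + N = N + 2 N^{2}$)
$\sqrt{-30803 + S{\left(Z \right)}} = \sqrt{-30803 + - \frac{2 i \sqrt{267}}{3} \left(1 + 2 \left(- \frac{2 i \sqrt{267}}{3}\right)\right)} = \sqrt{-30803 + - \frac{2 i \sqrt{267}}{3} \left(1 - \frac{4 i \sqrt{267}}{3}\right)} = \sqrt{-30803 - \frac{2 i \sqrt{267} \left(1 - \frac{4 i \sqrt{267}}{3}\right)}{3}}$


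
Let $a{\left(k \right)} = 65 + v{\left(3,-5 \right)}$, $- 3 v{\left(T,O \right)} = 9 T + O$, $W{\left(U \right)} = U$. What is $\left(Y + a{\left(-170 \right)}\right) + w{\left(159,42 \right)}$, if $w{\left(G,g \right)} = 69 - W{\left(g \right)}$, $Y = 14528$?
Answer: $\frac{43838}{3} \approx 14613.0$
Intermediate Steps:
$w{\left(G,g \right)} = 69 - g$
$v{\left(T,O \right)} = - 3 T - \frac{O}{3}$ ($v{\left(T,O \right)} = - \frac{9 T + O}{3} = - \frac{O + 9 T}{3} = - 3 T - \frac{O}{3}$)
$a{\left(k \right)} = \frac{173}{3}$ ($a{\left(k \right)} = 65 - \frac{22}{3} = \frac{173}{3}$)
$\left(Y + a{\left(-170 \right)}\right) + w{\left(159,42 \right)} = \left(14528 + \frac{173}{3}\right) + \left(69 - 42\right) = \frac{43757}{3} + \left(69 - 42\right) = \frac{43757}{3} + 27 = \frac{43838}{3}$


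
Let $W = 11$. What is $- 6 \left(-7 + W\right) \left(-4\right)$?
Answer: $96$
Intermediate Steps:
$- 6 \left(-7 + W\right) \left(-4\right) = - 6 \left(-7 + 11\right) \left(-4\right) = \left(-6\right) 4 \left(-4\right) = \left(-24\right) \left(-4\right) = 96$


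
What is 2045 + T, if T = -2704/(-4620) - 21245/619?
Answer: 1437942994/714945 ≈ 2011.3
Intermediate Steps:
T = -24119531/714945 (T = -2704*(-1/4620) - 21245*1/619 = 676/1155 - 21245/619 = -24119531/714945 ≈ -33.736)
2045 + T = 2045 - 24119531/714945 = 1437942994/714945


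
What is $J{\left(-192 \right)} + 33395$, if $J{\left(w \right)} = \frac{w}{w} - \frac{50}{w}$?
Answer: $\frac{3206041}{96} \approx 33396.0$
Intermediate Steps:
$J{\left(w \right)} = 1 - \frac{50}{w}$
$J{\left(-192 \right)} + 33395 = \frac{-50 - 192}{-192} + 33395 = \left(- \frac{1}{192}\right) \left(-242\right) + 33395 = \frac{121}{96} + 33395 = \frac{3206041}{96}$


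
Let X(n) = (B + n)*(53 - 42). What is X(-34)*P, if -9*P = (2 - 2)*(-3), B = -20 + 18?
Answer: 0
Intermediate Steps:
B = -2
X(n) = -22 + 11*n (X(n) = (-2 + n)*(53 - 42) = (-2 + n)*11 = -22 + 11*n)
P = 0 (P = -(2 - 2)*(-3)/9 = -0*(-3) = -⅑*0 = 0)
X(-34)*P = (-22 + 11*(-34))*0 = (-22 - 374)*0 = -396*0 = 0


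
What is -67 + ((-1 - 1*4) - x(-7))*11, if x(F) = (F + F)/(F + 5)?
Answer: -199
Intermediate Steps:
x(F) = 2*F/(5 + F) (x(F) = (2*F)/(5 + F) = 2*F/(5 + F))
-67 + ((-1 - 1*4) - x(-7))*11 = -67 + ((-1 - 1*4) - 2*(-7)/(5 - 7))*11 = -67 + ((-1 - 4) - 2*(-7)/(-2))*11 = -67 + (-5 - 2*(-7)*(-1)/2)*11 = -67 + (-5 - 1*7)*11 = -67 + (-5 - 7)*11 = -67 - 12*11 = -67 - 132 = -199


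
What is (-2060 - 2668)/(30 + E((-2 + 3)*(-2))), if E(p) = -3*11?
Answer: 1576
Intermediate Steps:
E(p) = -33
(-2060 - 2668)/(30 + E((-2 + 3)*(-2))) = (-2060 - 2668)/(30 - 33) = -4728/(-3) = -4728*(-⅓) = 1576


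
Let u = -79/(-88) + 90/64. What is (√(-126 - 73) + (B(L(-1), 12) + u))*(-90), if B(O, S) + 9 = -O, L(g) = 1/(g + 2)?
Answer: 121905/176 - 90*I*√199 ≈ 692.64 - 1269.6*I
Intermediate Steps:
L(g) = 1/(2 + g)
B(O, S) = -9 - O
u = 811/352 (u = -79*(-1/88) + 90*(1/64) = 79/88 + 45/32 = 811/352 ≈ 2.3040)
(√(-126 - 73) + (B(L(-1), 12) + u))*(-90) = (√(-126 - 73) + ((-9 - 1/(2 - 1)) + 811/352))*(-90) = (√(-199) + ((-9 - 1/1) + 811/352))*(-90) = (I*√199 + ((-9 - 1*1) + 811/352))*(-90) = (I*√199 + ((-9 - 1) + 811/352))*(-90) = (I*√199 + (-10 + 811/352))*(-90) = (I*√199 - 2709/352)*(-90) = (-2709/352 + I*√199)*(-90) = 121905/176 - 90*I*√199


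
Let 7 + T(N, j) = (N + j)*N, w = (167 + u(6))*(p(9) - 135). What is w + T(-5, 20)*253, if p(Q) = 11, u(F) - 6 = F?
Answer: -42942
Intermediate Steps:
u(F) = 6 + F
w = -22196 (w = (167 + (6 + 6))*(11 - 135) = (167 + 12)*(-124) = 179*(-124) = -22196)
T(N, j) = -7 + N*(N + j) (T(N, j) = -7 + (N + j)*N = -7 + N*(N + j))
w + T(-5, 20)*253 = -22196 + (-7 + (-5)² - 5*20)*253 = -22196 + (-7 + 25 - 100)*253 = -22196 - 82*253 = -22196 - 20746 = -42942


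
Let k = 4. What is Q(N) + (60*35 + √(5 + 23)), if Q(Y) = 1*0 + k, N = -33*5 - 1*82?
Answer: 2104 + 2*√7 ≈ 2109.3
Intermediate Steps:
N = -247 (N = -165 - 82 = -247)
Q(Y) = 4 (Q(Y) = 1*0 + 4 = 0 + 4 = 4)
Q(N) + (60*35 + √(5 + 23)) = 4 + (60*35 + √(5 + 23)) = 4 + (2100 + √28) = 4 + (2100 + 2*√7) = 2104 + 2*√7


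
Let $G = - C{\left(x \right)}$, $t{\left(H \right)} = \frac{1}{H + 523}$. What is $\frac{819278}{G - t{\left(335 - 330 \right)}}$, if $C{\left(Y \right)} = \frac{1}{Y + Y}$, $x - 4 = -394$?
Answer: $- \frac{9372540320}{7} \approx -1.3389 \cdot 10^{9}$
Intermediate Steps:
$x = -390$ ($x = 4 - 394 = -390$)
$C{\left(Y \right)} = \frac{1}{2 Y}$
$t{\left(H \right)} = \frac{1}{523 + H}$
$G = \frac{1}{780}$ ($G = - \frac{1}{2 \left(-390\right)} = - \frac{-1}{2 \cdot 390} = \left(-1\right) \left(- \frac{1}{780}\right) = \frac{1}{780} \approx 0.0012821$)
$\frac{819278}{G - t{\left(335 - 330 \right)}} = \frac{819278}{\frac{1}{780} - \frac{1}{523 + \left(335 - 330\right)}} = \frac{819278}{\frac{1}{780} - \frac{1}{523 + 5}} = \frac{819278}{\frac{1}{780} - \frac{1}{528}} = \frac{819278}{- \frac{7}{11440}} = 819278 \left(- \frac{11440}{7}\right) = - \frac{9372540320}{7}$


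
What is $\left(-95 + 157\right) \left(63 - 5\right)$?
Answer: $3596$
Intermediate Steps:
$\left(-95 + 157\right) \left(63 - 5\right) = 62 \left(63 - 5\right) = 62 \cdot 58 = 3596$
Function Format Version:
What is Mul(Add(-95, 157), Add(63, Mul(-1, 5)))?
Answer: 3596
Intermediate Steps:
Mul(Add(-95, 157), Add(63, Mul(-1, 5))) = Mul(62, Add(63, -5)) = Mul(62, 58) = 3596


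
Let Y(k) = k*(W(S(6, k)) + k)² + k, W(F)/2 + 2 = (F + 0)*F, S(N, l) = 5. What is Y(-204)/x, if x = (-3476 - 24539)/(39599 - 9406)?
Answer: 30753744396/5603 ≈ 5.4888e+6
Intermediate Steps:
x = -28015/30193 ≈ -0.92786
W(F) = -4 + 2*F² (W(F) = -4 + 2*((F + 0)*F) = -4 + 2*(F*F) = -4 + 2*F²)
Y(k) = k + k*(46 + k)² (Y(k) = k*((-4 + 2*5²) + k)² + k = k*((-4 + 2*25) + k)² + k = k*((-4 + 50) + k)² + k = k*(46 + k)² + k = k + k*(46 + k)²)
Y(-204)/x = (-204*(1 + (46 - 204)²))/(-28015/30193) = -204*(1 + (-158)²)*(-30193/28015) = -204*(1 + 24964)*(-30193/28015) = -204*24965*(-30193/28015) = -5092860*(-30193/28015) = 30753744396/5603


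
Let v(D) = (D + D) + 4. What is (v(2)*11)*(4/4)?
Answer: 88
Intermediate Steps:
v(D) = 4 + 2*D (v(D) = 2*D + 4 = 4 + 2*D)
(v(2)*11)*(4/4) = ((4 + 2*2)*11)*(4/4) = ((4 + 4)*11)*(4*(¼)) = (8*11)*1 = 88*1 = 88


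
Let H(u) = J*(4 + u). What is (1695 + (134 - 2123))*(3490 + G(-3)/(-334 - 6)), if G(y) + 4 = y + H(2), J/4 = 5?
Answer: -174413589/170 ≈ -1.0260e+6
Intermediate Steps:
J = 20 (J = 4*5 = 20)
H(u) = 80 + 20*u (H(u) = 20*(4 + u) = 80 + 20*u)
G(y) = 116 + y (G(y) = -4 + (y + (80 + 20*2)) = -4 + (y + (80 + 40)) = -4 + (y + 120) = -4 + (120 + y) = 116 + y)
(1695 + (134 - 2123))*(3490 + G(-3)/(-334 - 6)) = (1695 + (134 - 2123))*(3490 + (116 - 3)/(-334 - 6)) = (1695 - 1989)*(3490 + 113/(-340)) = -294*(3490 - 1/340*113) = -294*(3490 - 113/340) = -294*1186487/340 = -174413589/170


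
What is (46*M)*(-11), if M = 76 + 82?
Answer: -79948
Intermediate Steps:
M = 158
(46*M)*(-11) = (46*158)*(-11) = 7268*(-11) = -79948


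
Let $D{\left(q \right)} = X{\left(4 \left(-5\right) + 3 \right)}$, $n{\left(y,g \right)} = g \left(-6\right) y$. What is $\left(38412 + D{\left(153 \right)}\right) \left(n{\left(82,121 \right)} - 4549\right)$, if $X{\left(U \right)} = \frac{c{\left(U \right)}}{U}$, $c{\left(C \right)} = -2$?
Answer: $- \frac{41845277486}{17} \approx -2.4615 \cdot 10^{9}$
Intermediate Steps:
$n{\left(y,g \right)} = - 6 g y$
$X{\left(U \right)} = - \frac{2}{U}$
$D{\left(q \right)} = \frac{2}{17}$ ($D{\left(q \right)} = - \frac{2}{4 \left(-5\right) + 3} = - \frac{2}{-20 + 3} = - \frac{2}{-17} = \left(-2\right) \left(- \frac{1}{17}\right) = \frac{2}{17}$)
$\left(38412 + D{\left(153 \right)}\right) \left(n{\left(82,121 \right)} - 4549\right) = \left(38412 + \frac{2}{17}\right) \left(\left(-6\right) 121 \cdot 82 - 4549\right) = \frac{653006 \left(-59532 - 4549\right)}{17} = \frac{653006}{17} \left(-64081\right) = - \frac{41845277486}{17}$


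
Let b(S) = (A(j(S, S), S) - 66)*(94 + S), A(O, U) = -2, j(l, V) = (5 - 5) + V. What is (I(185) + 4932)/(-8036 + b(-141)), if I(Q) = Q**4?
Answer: -1171355557/4840 ≈ -2.4202e+5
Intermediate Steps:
j(l, V) = V (j(l, V) = 0 + V = V)
b(S) = -6392 - 68*S (b(S) = (-2 - 66)*(94 + S) = -68*(94 + S) = -6392 - 68*S)
(I(185) + 4932)/(-8036 + b(-141)) = (185**4 + 4932)/(-8036 + (-6392 - 68*(-141))) = (1171350625 + 4932)/(-8036 + (-6392 + 9588)) = 1171355557/(-8036 + 3196) = 1171355557/(-4840) = 1171355557*(-1/4840) = -1171355557/4840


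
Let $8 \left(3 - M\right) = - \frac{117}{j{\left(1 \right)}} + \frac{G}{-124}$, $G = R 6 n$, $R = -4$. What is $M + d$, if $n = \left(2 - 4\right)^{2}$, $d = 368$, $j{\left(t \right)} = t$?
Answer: $\frac{95611}{248} \approx 385.53$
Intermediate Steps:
$n = 4$ ($n = \left(-2\right)^{2} = 4$)
$G = -96$ ($G = \left(-4\right) 6 \cdot 4 = \left(-24\right) 4 = -96$)
$M = \frac{4347}{248}$ ($M = 3 - \frac{- \frac{117}{1} - \frac{96}{-124}}{8} = 3 - \frac{\left(-117\right) 1 - - \frac{24}{31}}{8} = 3 - \frac{-117 + \frac{24}{31}}{8} = 3 - - \frac{3603}{248} = 3 + \frac{3603}{248} = \frac{4347}{248} \approx 17.528$)
$M + d = \frac{4347}{248} + 368 = \frac{95611}{248}$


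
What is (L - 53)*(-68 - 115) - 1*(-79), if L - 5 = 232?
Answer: -33593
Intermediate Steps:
L = 237 (L = 5 + 232 = 237)
(L - 53)*(-68 - 115) - 1*(-79) = (237 - 53)*(-68 - 115) - 1*(-79) = 184*(-183) + 79 = -33672 + 79 = -33593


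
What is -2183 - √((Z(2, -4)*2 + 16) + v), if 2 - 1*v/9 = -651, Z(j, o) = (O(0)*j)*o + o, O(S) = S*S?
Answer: -2183 - √5885 ≈ -2259.7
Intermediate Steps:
O(S) = S²
Z(j, o) = o (Z(j, o) = (0²*j)*o + o = (0*j)*o + o = 0*o + o = 0 + o = o)
v = 5877 (v = 18 - 9*(-651) = 18 + 5859 = 5877)
-2183 - √((Z(2, -4)*2 + 16) + v) = -2183 - √((-4*2 + 16) + 5877) = -2183 - √((-8 + 16) + 5877) = -2183 - √(8 + 5877) = -2183 - √5885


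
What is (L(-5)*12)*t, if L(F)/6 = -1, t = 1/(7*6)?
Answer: -12/7 ≈ -1.7143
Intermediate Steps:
t = 1/42 ≈ 0.023810
L(F) = -6 (L(F) = 6*(-1) = -6)
(L(-5)*12)*t = -6*12*(1/42) = -72*1/42 = -12/7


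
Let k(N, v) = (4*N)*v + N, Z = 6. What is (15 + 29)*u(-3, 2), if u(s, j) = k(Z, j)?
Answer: 2376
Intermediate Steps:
k(N, v) = N + 4*N*v (k(N, v) = 4*N*v + N = N + 4*N*v)
u(s, j) = 6 + 24*j (u(s, j) = 6*(1 + 4*j) = 6 + 24*j)
(15 + 29)*u(-3, 2) = (15 + 29)*(6 + 24*2) = 44*(6 + 48) = 44*54 = 2376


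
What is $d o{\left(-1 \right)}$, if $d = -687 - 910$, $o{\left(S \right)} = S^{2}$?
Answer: $-1597$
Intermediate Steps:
$d = -1597$ ($d = -687 - 910 = -1597$)
$d o{\left(-1 \right)} = - 1597 \left(-1\right)^{2} = \left(-1597\right) 1 = -1597$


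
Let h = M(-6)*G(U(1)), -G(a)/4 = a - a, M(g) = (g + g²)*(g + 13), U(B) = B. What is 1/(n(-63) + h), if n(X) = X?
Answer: -1/63 ≈ -0.015873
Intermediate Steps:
M(g) = (13 + g)*(g + g²) (M(g) = (g + g²)*(13 + g) = (13 + g)*(g + g²))
G(a) = 0 (G(a) = -4*(a - a) = -4*0 = 0)
h = 0 (h = -6*(13 + (-6)² + 14*(-6))*0 = -6*(13 + 36 - 84)*0 = -6*(-35)*0 = 210*0 = 0)
1/(n(-63) + h) = 1/(-63 + 0) = 1/(-63) = -1/63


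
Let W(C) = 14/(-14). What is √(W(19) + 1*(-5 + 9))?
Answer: √3 ≈ 1.7320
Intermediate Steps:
W(C) = -1 (W(C) = 14*(-1/14) = -1)
√(W(19) + 1*(-5 + 9)) = √(-1 + 1*(-5 + 9)) = √(-1 + 1*4) = √(-1 + 4) = √3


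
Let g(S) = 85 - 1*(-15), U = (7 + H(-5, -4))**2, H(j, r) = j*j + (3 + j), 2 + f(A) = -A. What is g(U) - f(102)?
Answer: 204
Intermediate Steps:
f(A) = -2 - A
H(j, r) = 3 + j + j**2 (H(j, r) = j**2 + (3 + j) = 3 + j + j**2)
U = 900 (U = (7 + (3 - 5 + (-5)**2))**2 = (7 + (3 - 5 + 25))**2 = (7 + 23)**2 = 30**2 = 900)
g(S) = 100 (g(S) = 85 + 15 = 100)
g(U) - f(102) = 100 - (-2 - 1*102) = 100 - (-2 - 102) = 100 - 1*(-104) = 100 + 104 = 204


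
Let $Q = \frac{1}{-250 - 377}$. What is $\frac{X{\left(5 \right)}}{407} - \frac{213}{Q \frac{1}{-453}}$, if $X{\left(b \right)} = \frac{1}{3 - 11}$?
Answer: $- \frac{196983451369}{3256} \approx -6.0499 \cdot 10^{7}$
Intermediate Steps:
$X{\left(b \right)} = - \frac{1}{8}$ ($X{\left(b \right)} = \frac{1}{-8} = - \frac{1}{8}$)
$Q = - \frac{1}{627}$ ($Q = \frac{1}{-627} = - \frac{1}{627} \approx -0.0015949$)
$\frac{X{\left(5 \right)}}{407} - \frac{213}{Q \frac{1}{-453}} = - \frac{1}{8 \cdot 407} - \frac{213}{\left(- \frac{1}{627}\right) \frac{1}{-453}} = \left(- \frac{1}{8}\right) \frac{1}{407} - \frac{213}{\left(- \frac{1}{627}\right) \left(- \frac{1}{453}\right)} = - \frac{1}{3256} - 213 \frac{1}{\frac{1}{284031}} = - \frac{1}{3256} - 60498603 = - \frac{196983451369}{3256}$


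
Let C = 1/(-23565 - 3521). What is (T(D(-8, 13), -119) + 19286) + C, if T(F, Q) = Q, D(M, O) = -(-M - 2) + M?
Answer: 519157361/27086 ≈ 19167.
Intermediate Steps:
D(M, O) = 2 + 2*M (D(M, O) = -(-2 - M) + M = (2 + M) + M = 2 + 2*M)
C = -1/27086 (C = 1/(-27086) = -1/27086 ≈ -3.6919e-5)
(T(D(-8, 13), -119) + 19286) + C = (-119 + 19286) - 1/27086 = 19167 - 1/27086 = 519157361/27086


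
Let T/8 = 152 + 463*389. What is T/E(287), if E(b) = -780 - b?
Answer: -1442072/1067 ≈ -1351.5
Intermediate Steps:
T = 1442072 (T = 8*(152 + 463*389) = 8*(152 + 180107) = 8*180259 = 1442072)
T/E(287) = 1442072/(-780 - 1*287) = 1442072/(-780 - 287) = 1442072/(-1067) = 1442072*(-1/1067) = -1442072/1067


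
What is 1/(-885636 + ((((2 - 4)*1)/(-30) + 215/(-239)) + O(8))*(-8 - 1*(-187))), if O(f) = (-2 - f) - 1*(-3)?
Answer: -3585/3180031559 ≈ -1.1273e-6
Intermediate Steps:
O(f) = 1 - f (O(f) = (-2 - f) + 3 = 1 - f)
1/(-885636 + ((((2 - 4)*1)/(-30) + 215/(-239)) + O(8))*(-8 - 1*(-187))) = 1/(-885636 + ((((2 - 4)*1)/(-30) + 215/(-239)) + (1 - 1*8))*(-8 - 1*(-187))) = 1/(-885636 + ((-2*1*(-1/30) + 215*(-1/239)) + (1 - 8))*(-8 + 187)) = 1/(-885636 + ((-2*(-1/30) - 215/239) - 7)*179) = 1/(-885636 + ((1/15 - 215/239) - 7)*179) = 1/(-885636 + (-2986/3585 - 7)*179) = 1/(-885636 - 28081/3585*179) = 1/(-885636 - 5026499/3585) = 1/(-3180031559/3585) = -3585/3180031559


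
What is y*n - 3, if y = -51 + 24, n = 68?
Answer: -1839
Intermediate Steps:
y = -27
y*n - 3 = -27*68 - 3 = -1836 - 3 = -1839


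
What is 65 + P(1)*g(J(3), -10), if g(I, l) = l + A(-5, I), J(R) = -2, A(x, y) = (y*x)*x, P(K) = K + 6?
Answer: -355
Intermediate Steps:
P(K) = 6 + K
A(x, y) = y*x² (A(x, y) = (x*y)*x = y*x²)
g(I, l) = l + 25*I (g(I, l) = l + I*(-5)² = l + I*25 = l + 25*I)
65 + P(1)*g(J(3), -10) = 65 + (6 + 1)*(-10 + 25*(-2)) = 65 + 7*(-10 - 50) = 65 + 7*(-60) = 65 - 420 = -355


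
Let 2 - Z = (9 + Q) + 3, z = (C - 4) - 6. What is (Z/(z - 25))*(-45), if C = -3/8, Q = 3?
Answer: -4680/283 ≈ -16.537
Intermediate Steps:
C = -3/8 (C = -3*⅛ = -3/8 ≈ -0.37500)
z = -83/8 (z = (-3/8 - 4) - 6 = -35/8 - 6 = -83/8 ≈ -10.375)
Z = -13 (Z = 2 - ((9 + 3) + 3) = 2 - (12 + 3) = 2 - 1*15 = 2 - 15 = -13)
(Z/(z - 25))*(-45) = -13/(-83/8 - 25)*(-45) = -13/(-283/8)*(-45) = -13*(-8/283)*(-45) = (104/283)*(-45) = -4680/283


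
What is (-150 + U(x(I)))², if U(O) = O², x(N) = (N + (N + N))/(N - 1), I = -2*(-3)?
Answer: 11737476/625 ≈ 18780.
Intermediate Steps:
I = 6
x(N) = 3*N/(-1 + N) (x(N) = (N + 2*N)/(-1 + N) = (3*N)/(-1 + N) = 3*N/(-1 + N))
(-150 + U(x(I)))² = (-150 + (3*6/(-1 + 6))²)² = (-150 + (3*6/5)²)² = (-150 + (3*6*(⅕))²)² = (-150 + (18/5)²)² = (-150 + 324/25)² = (-3426/25)² = 11737476/625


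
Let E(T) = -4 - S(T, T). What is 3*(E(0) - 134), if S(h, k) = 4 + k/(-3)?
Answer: -426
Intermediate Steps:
S(h, k) = 4 - k/3 (S(h, k) = 4 + k*(-1/3) = 4 - k/3)
E(T) = -8 + T/3 (E(T) = -4 - (4 - T/3) = -4 + (-4 + T/3) = -8 + T/3)
3*(E(0) - 134) = 3*((-8 + (1/3)*0) - 134) = 3*((-8 + 0) - 134) = 3*(-8 - 134) = 3*(-142) = -426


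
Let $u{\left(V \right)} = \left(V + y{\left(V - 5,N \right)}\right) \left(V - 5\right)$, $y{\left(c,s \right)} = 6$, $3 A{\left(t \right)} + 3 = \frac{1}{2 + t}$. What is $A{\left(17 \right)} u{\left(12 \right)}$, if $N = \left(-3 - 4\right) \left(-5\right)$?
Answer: $- \frac{2352}{19} \approx -123.79$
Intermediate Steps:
$N = 35$ ($N = \left(-7\right) \left(-5\right) = 35$)
$A{\left(t \right)} = -1 + \frac{1}{3 \left(2 + t\right)}$
$u{\left(V \right)} = \left(-5 + V\right) \left(6 + V\right)$ ($u{\left(V \right)} = \left(V + 6\right) \left(V - 5\right) = \left(6 + V\right) \left(-5 + V\right) = \left(-5 + V\right) \left(6 + V\right)$)
$A{\left(17 \right)} u{\left(12 \right)} = \frac{- \frac{5}{3} - 17}{2 + 17} \left(-30 + 12 + 12^{2}\right) = \frac{- \frac{5}{3} - 17}{19} \left(-30 + 12 + 144\right) = \frac{1}{19} \left(- \frac{56}{3}\right) 126 = \left(- \frac{56}{57}\right) 126 = - \frac{2352}{19}$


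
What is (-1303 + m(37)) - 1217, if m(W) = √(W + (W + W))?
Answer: -2520 + √111 ≈ -2509.5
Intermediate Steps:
m(W) = √3*√W (m(W) = √(W + 2*W) = √(3*W) = √3*√W)
(-1303 + m(37)) - 1217 = (-1303 + √3*√37) - 1217 = (-1303 + √111) - 1217 = -2520 + √111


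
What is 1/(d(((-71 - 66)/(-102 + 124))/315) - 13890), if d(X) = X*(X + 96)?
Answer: -48024900/667156985591 ≈ -7.1984e-5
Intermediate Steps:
d(X) = X*(96 + X)
1/(d(((-71 - 66)/(-102 + 124))/315) - 13890) = 1/((((-71 - 66)/(-102 + 124))/315)*(96 + ((-71 - 66)/(-102 + 124))/315) - 13890) = 1/((-137/22*(1/315))*(96 - 137/22*(1/315)) - 13890) = 1/((-137*1/22*(1/315))*(96 - 137*1/22*(1/315)) - 13890) = 1/((-137/22*1/315)*(96 - 137/22*1/315) - 13890) = 1/(-137*(96 - 137/6930)/6930 - 13890) = 1/(-137/6930*665143/6930 - 13890) = 1/(-91124591/48024900 - 13890) = 1/(-667156985591/48024900) = -48024900/667156985591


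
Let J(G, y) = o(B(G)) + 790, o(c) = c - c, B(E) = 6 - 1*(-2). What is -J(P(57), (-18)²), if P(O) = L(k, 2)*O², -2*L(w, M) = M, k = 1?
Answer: -790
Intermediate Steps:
L(w, M) = -M/2
B(E) = 8 (B(E) = 6 + 2 = 8)
o(c) = 0
P(O) = -O² (P(O) = (-½*2)*O² = -O²)
J(G, y) = 790 (J(G, y) = 0 + 790 = 790)
-J(P(57), (-18)²) = -1*790 = -790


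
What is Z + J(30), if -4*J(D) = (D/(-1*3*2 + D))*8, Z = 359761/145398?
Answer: -1867/72699 ≈ -0.025681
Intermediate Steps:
Z = 359761/145398 (Z = 359761*(1/145398) = 359761/145398 ≈ 2.4743)
J(D) = -2*D/(-6 + D) (J(D) = -D/(-1*3*2 + D)*8/4 = -D/(-3*2 + D)*8/4 = -D/(-6 + D)*8/4 = -2*D/(-6 + D))
Z + J(30) = 359761/145398 - 2*30/(-6 + 30) = 359761/145398 - 2*30/24 = 359761/145398 - 2*30*1/24 = 359761/145398 - 5/2 = -1867/72699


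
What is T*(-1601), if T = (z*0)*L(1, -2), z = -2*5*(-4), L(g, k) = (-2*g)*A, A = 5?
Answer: 0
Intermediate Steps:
L(g, k) = -10*g (L(g, k) = -2*g*5 = -10*g)
z = 40 (z = -10*(-4) = 40)
T = 0 (T = (40*0)*(-10*1) = 0*(-10) = 0)
T*(-1601) = 0*(-1601) = 0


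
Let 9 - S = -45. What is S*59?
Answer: 3186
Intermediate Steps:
S = 54 (S = 9 - 1*(-45) = 9 + 45 = 54)
S*59 = 54*59 = 3186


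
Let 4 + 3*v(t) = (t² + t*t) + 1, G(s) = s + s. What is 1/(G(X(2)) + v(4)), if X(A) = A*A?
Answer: 3/53 ≈ 0.056604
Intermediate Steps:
X(A) = A²
G(s) = 2*s
v(t) = -1 + 2*t²/3 (v(t) = -4/3 + ((t² + t*t) + 1)/3 = -4/3 + ((t² + t²) + 1)/3 = -4/3 + (2*t² + 1)/3 = -4/3 + (1 + 2*t²)/3 = -4/3 + (⅓ + 2*t²/3) = -1 + 2*t²/3)
1/(G(X(2)) + v(4)) = 1/(2*2² + (-1 + (⅔)*4²)) = 1/(2*4 + (-1 + (⅔)*16)) = 1/(8 + (-1 + 32/3)) = 1/(8 + 29/3) = 1/(53/3) = 3/53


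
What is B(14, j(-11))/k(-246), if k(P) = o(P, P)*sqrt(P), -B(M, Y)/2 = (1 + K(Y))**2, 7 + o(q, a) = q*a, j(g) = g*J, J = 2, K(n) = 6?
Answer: 49*I*sqrt(246)/7442607 ≈ 0.00010326*I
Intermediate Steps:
j(g) = 2*g (j(g) = g*2 = 2*g)
o(q, a) = -7 + a*q (o(q, a) = -7 + q*a = -7 + a*q)
B(M, Y) = -98 (B(M, Y) = -2*(1 + 6)**2 = -2*7**2 = -2*49 = -98)
k(P) = sqrt(P)*(-7 + P**2) (k(P) = (-7 + P*P)*sqrt(P) = (-7 + P**2)*sqrt(P) = sqrt(P)*(-7 + P**2))
B(14, j(-11))/k(-246) = -98*(-I*sqrt(246)/(246*(-7 + (-246)**2))) = -98*(-I*sqrt(246)/(246*(-7 + 60516))) = -98*(-I*sqrt(246)/14885214) = -(-49)*I*sqrt(246)/7442607 = 49*I*sqrt(246)/7442607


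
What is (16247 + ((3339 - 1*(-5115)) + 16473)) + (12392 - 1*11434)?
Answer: 42132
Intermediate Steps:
(16247 + ((3339 - 1*(-5115)) + 16473)) + (12392 - 1*11434) = (16247 + ((3339 + 5115) + 16473)) + (12392 - 11434) = (16247 + (8454 + 16473)) + 958 = (16247 + 24927) + 958 = 41174 + 958 = 42132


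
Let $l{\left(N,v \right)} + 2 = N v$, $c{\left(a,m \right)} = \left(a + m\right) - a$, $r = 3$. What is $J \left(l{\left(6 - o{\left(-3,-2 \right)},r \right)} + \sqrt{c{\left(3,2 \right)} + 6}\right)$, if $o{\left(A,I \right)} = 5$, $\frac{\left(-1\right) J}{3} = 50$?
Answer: $-150 - 300 \sqrt{2} \approx -574.26$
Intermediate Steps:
$J = -150$ ($J = \left(-3\right) 50 = -150$)
$c{\left(a,m \right)} = m$
$l{\left(N,v \right)} = -2 + N v$
$J \left(l{\left(6 - o{\left(-3,-2 \right)},r \right)} + \sqrt{c{\left(3,2 \right)} + 6}\right) = - 150 \left(\left(-2 + \left(6 - 5\right) 3\right) + \sqrt{2 + 6}\right) = - 150 \left(\left(-2 + \left(6 - 5\right) 3\right) + \sqrt{8}\right) = - 150 \left(\left(-2 + 1 \cdot 3\right) + 2 \sqrt{2}\right) = - 150 \left(\left(-2 + 3\right) + 2 \sqrt{2}\right) = - 150 \left(1 + 2 \sqrt{2}\right) = -150 - 300 \sqrt{2}$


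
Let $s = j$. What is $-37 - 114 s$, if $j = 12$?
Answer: $-1405$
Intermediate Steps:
$s = 12$
$-37 - 114 s = -37 - 1368 = -1405$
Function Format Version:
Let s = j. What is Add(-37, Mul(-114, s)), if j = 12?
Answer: -1405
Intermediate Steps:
s = 12
Add(-37, Mul(-114, s)) = Add(-37, Mul(-114, 12)) = Add(-37, -1368) = -1405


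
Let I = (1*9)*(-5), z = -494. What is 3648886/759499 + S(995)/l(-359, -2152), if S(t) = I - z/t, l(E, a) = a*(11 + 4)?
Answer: 117230741254819/24394044581400 ≈ 4.8057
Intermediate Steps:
I = -45 (I = 9*(-5) = -45)
l(E, a) = 15*a (l(E, a) = a*15 = 15*a)
S(t) = -45 + 494/t (S(t) = -45 - (-494)/t = -45 + 494/t)
3648886/759499 + S(995)/l(-359, -2152) = 3648886/759499 + (-45 + 494/995)/((15*(-2152))) = 3648886*(1/759499) + (-45 + 494*(1/995))/(-32280) = 3648886/759499 + (-45 + 494/995)*(-1/32280) = 3648886/759499 - 44281/995*(-1/32280) = 3648886/759499 + 44281/32118600 = 117230741254819/24394044581400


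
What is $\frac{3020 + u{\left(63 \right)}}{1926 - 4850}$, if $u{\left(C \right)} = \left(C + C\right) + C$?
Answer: $- \frac{3209}{2924} \approx -1.0975$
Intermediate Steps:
$u{\left(C \right)} = 3 C$ ($u{\left(C \right)} = 2 C + C = 3 C$)
$\frac{3020 + u{\left(63 \right)}}{1926 - 4850} = \frac{3020 + 3 \cdot 63}{1926 - 4850} = \frac{3020 + 189}{-2924} = 3209 \left(- \frac{1}{2924}\right) = - \frac{3209}{2924}$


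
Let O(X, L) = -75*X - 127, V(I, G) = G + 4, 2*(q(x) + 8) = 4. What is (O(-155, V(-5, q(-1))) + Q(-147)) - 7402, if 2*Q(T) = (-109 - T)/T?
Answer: 602093/147 ≈ 4095.9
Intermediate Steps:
q(x) = -6 (q(x) = -8 + (½)*4 = -8 + 2 = -6)
V(I, G) = 4 + G
Q(T) = (-109 - T)/(2*T) (Q(T) = ((-109 - T)/T)/2 = (-109 - T)/(2*T))
O(X, L) = -127 - 75*X
(O(-155, V(-5, q(-1))) + Q(-147)) - 7402 = ((-127 - 75*(-155)) + (½)*(-109 - 1*(-147))/(-147)) - 7402 = ((-127 + 11625) + (½)*(-1/147)*(-109 + 147)) - 7402 = (11498 + (½)*(-1/147)*38) - 7402 = (11498 - 19/147) - 7402 = 1690187/147 - 7402 = 602093/147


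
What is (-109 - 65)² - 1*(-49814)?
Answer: 80090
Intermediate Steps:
(-109 - 65)² - 1*(-49814) = (-174)² + 49814 = 30276 + 49814 = 80090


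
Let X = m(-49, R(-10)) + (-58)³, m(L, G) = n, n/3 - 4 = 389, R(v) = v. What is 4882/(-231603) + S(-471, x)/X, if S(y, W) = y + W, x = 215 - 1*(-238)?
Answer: -942612052/44915464599 ≈ -0.020986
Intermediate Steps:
n = 1179 (n = 12 + 3*389 = 12 + 1167 = 1179)
m(L, G) = 1179
x = 453 (x = 215 + 238 = 453)
S(y, W) = W + y
X = -193933 (X = 1179 + (-58)³ = 1179 - 195112 = -193933)
4882/(-231603) + S(-471, x)/X = 4882/(-231603) + (453 - 471)/(-193933) = 4882*(-1/231603) - 18*(-1/193933) = -4882/231603 + 18/193933 = -942612052/44915464599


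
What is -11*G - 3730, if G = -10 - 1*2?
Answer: -3598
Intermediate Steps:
G = -12 (G = -10 - 2 = -12)
-11*G - 3730 = -11*(-12) - 3730 = 132 - 3730 = -3598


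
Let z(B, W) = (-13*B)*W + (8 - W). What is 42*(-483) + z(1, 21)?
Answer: -20572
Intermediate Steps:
z(B, W) = 8 - W - 13*B*W (z(B, W) = -13*B*W + (8 - W) = 8 - W - 13*B*W)
42*(-483) + z(1, 21) = 42*(-483) + (8 - 1*21 - 13*1*21) = -20286 + (8 - 21 - 273) = -20286 - 286 = -20572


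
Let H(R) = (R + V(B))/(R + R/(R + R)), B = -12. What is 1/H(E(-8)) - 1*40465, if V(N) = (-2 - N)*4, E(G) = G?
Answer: -2589775/64 ≈ -40465.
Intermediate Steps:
V(N) = -8 - 4*N
H(R) = (40 + R)/(½ + R) (H(R) = (R + (-8 - 4*(-12)))/(R + R/(R + R)) = (R + (-8 + 48))/(R + R/((2*R))) = (R + 40)/(R + R*(1/(2*R))) = (40 + R)/(R + ½) = (40 + R)/(½ + R))
1/H(E(-8)) - 1*40465 = 1/(2*(40 - 8)/(1 + 2*(-8))) - 1*40465 = 1/(2*32/(1 - 16)) - 40465 = 1/(2*32/(-15)) - 40465 = 1/(2*(-1/15)*32) - 40465 = 1/(-64/15) - 40465 = -15/64 - 40465 = -2589775/64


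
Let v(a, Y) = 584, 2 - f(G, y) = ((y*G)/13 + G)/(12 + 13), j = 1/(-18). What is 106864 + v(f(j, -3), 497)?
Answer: 107448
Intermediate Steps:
j = -1/18 ≈ -0.055556
f(G, y) = 2 - G/25 - G*y/325 (f(G, y) = 2 - ((y*G)/13 + G)/(12 + 13) = 2 - ((G*y)*(1/13) + G)/25 = 2 - (G*y/13 + G)/25 = 2 - (G + G*y/13)/25 = 2 - (G/25 + G*y/325) = 2 + (-G/25 - G*y/325) = 2 - G/25 - G*y/325)
106864 + v(f(j, -3), 497) = 106864 + 584 = 107448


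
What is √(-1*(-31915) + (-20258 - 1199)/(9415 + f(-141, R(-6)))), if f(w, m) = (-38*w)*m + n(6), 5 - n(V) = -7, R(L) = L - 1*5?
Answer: √78235550404242/49511 ≈ 178.65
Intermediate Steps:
R(L) = -5 + L (R(L) = L - 5 = -5 + L)
n(V) = 12 (n(V) = 5 - 1*(-7) = 5 + 7 = 12)
f(w, m) = 12 - 38*m*w (f(w, m) = (-38*w)*m + 12 = -38*m*w + 12 = 12 - 38*m*w)
√(-1*(-31915) + (-20258 - 1199)/(9415 + f(-141, R(-6)))) = √(-1*(-31915) + (-20258 - 1199)/(9415 + (12 - 38*(-5 - 6)*(-141)))) = √(31915 - 21457/(9415 + (12 - 38*(-11)*(-141)))) = √(31915 - 21457/(9415 + (12 - 58938))) = √(31915 - 21457/(9415 - 58926)) = √(31915 - 21457/(-49511)) = √(31915 - 21457*(-1/49511)) = √(31915 + 21457/49511) = √(1580165022/49511) = √78235550404242/49511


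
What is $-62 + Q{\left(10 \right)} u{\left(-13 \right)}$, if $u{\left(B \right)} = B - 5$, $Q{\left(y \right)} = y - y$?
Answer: $-62$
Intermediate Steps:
$Q{\left(y \right)} = 0$
$u{\left(B \right)} = -5 + B$
$-62 + Q{\left(10 \right)} u{\left(-13 \right)} = -62 + 0 \left(-5 - 13\right) = -62 + 0 \left(-18\right) = -62 + 0 = -62$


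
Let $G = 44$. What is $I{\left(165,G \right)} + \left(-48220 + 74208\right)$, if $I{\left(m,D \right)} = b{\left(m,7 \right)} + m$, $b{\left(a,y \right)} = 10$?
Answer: $26163$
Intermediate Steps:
$I{\left(m,D \right)} = 10 + m$
$I{\left(165,G \right)} + \left(-48220 + 74208\right) = \left(10 + 165\right) + \left(-48220 + 74208\right) = 175 + 25988 = 26163$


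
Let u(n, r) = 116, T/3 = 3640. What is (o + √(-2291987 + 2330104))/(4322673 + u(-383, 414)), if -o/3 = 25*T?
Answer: -819000/4322789 + √38117/4322789 ≈ -0.18942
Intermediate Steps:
T = 10920 (T = 3*3640 = 10920)
o = -819000 (o = -75*10920 = -3*273000 = -819000)
(o + √(-2291987 + 2330104))/(4322673 + u(-383, 414)) = (-819000 + √(-2291987 + 2330104))/(4322673 + 116) = (-819000 + √38117)/4322789 = (-819000 + √38117)*(1/4322789) = -819000/4322789 + √38117/4322789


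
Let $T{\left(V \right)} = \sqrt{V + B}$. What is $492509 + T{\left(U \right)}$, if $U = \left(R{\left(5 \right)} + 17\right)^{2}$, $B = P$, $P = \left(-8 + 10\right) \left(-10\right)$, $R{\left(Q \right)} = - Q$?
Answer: $492509 + 2 \sqrt{31} \approx 4.9252 \cdot 10^{5}$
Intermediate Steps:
$P = -20$ ($P = 2 \left(-10\right) = -20$)
$B = -20$
$U = 144$ ($U = \left(\left(-1\right) 5 + 17\right)^{2} = \left(-5 + 17\right)^{2} = 12^{2} = 144$)
$T{\left(V \right)} = \sqrt{-20 + V}$ ($T{\left(V \right)} = \sqrt{V - 20} = \sqrt{-20 + V}$)
$492509 + T{\left(U \right)} = 492509 + \sqrt{-20 + 144} = 492509 + \sqrt{124} = 492509 + 2 \sqrt{31}$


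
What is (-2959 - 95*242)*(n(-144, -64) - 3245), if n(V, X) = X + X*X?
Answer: -20421863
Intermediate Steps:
n(V, X) = X + X²
(-2959 - 95*242)*(n(-144, -64) - 3245) = (-2959 - 95*242)*(-64*(1 - 64) - 3245) = (-2959 - 22990)*(-64*(-63) - 3245) = -25949*(4032 - 3245) = -25949*787 = -20421863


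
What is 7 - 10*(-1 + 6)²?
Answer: -243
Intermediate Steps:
7 - 10*(-1 + 6)² = 7 - 10*5² = 7 - 10*25 = 7 - 250 = -243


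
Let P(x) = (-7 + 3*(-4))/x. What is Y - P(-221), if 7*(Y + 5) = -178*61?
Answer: -2407486/1547 ≈ -1556.2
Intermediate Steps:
Y = -10893/7 (Y = -5 + (-178*61)/7 = -5 + (⅐)*(-10858) = -5 - 10858/7 = -10893/7 ≈ -1556.1)
P(x) = -19/x (P(x) = (-7 - 12)/x = -19/x)
Y - P(-221) = -10893/7 - (-19)/(-221) = -10893/7 - (-19)*(-1)/221 = -10893/7 - 1*19/221 = -10893/7 - 19/221 = -2407486/1547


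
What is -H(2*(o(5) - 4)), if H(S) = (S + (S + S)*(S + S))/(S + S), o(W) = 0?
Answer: 31/2 ≈ 15.500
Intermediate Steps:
H(S) = (S + 4*S²)/(2*S) (H(S) = (S + (2*S)*(2*S))/((2*S)) = (S + 4*S²)*(1/(2*S)) = (S + 4*S²)/(2*S))
-H(2*(o(5) - 4)) = -(½ + 2*(2*(0 - 4))) = -(½ + 2*(2*(-4))) = -(½ + 2*(-8)) = -(½ - 16) = -1*(-31/2) = 31/2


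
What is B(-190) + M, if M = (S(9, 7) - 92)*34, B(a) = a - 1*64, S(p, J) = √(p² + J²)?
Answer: -3382 + 34*√130 ≈ -2994.3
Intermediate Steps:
S(p, J) = √(J² + p²)
B(a) = -64 + a (B(a) = a - 64 = -64 + a)
M = -3128 + 34*√130 (M = (√(7² + 9²) - 92)*34 = (√(49 + 81) - 92)*34 = (√130 - 92)*34 = (-92 + √130)*34 = -3128 + 34*√130 ≈ -2740.3)
B(-190) + M = (-64 - 190) + (-3128 + 34*√130) = -254 + (-3128 + 34*√130) = -3382 + 34*√130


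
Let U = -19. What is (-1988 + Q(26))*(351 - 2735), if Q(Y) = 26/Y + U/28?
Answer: 33170380/7 ≈ 4.7386e+6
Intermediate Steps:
Q(Y) = -19/28 + 26/Y (Q(Y) = 26/Y - 19/28 = -19/28 + 26/Y)
(-1988 + Q(26))*(351 - 2735) = (-1988 + (-19/28 + 26/26))*(351 - 2735) = (-1988 + (-19/28 + 26*(1/26)))*(-2384) = (-1988 + (-19/28 + 1))*(-2384) = (-1988 + 9/28)*(-2384) = -55655/28*(-2384) = 33170380/7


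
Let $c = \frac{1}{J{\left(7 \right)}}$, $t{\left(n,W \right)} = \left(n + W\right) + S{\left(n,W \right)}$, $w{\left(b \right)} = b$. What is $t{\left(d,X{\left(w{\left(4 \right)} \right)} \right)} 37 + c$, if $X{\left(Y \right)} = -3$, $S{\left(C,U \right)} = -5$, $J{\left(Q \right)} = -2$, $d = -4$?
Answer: $- \frac{889}{2} \approx -444.5$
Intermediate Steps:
$t{\left(n,W \right)} = -5 + W + n$ ($t{\left(n,W \right)} = \left(n + W\right) - 5 = \left(W + n\right) - 5 = -5 + W + n$)
$c = - \frac{1}{2}$ ($c = \frac{1}{-2} = - \frac{1}{2} \approx -0.5$)
$t{\left(d,X{\left(w{\left(4 \right)} \right)} \right)} 37 + c = \left(-5 - 3 - 4\right) 37 - \frac{1}{2} = \left(-12\right) 37 - \frac{1}{2} = -444 - \frac{1}{2} = - \frac{889}{2}$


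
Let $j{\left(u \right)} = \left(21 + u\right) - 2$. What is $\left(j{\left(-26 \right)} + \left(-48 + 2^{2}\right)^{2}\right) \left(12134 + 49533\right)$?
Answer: $118955643$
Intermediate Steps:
$j{\left(u \right)} = 19 + u$
$\left(j{\left(-26 \right)} + \left(-48 + 2^{2}\right)^{2}\right) \left(12134 + 49533\right) = \left(\left(19 - 26\right) + \left(-48 + 2^{2}\right)^{2}\right) \left(12134 + 49533\right) = \left(-7 + \left(-48 + 4\right)^{2}\right) 61667 = \left(-7 + \left(-44\right)^{2}\right) 61667 = \left(-7 + 1936\right) 61667 = 1929 \cdot 61667 = 118955643$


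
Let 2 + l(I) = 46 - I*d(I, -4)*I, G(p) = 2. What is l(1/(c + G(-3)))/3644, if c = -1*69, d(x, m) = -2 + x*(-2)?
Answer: 3308426/273995093 ≈ 0.012075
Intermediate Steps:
d(x, m) = -2 - 2*x
c = -69
l(I) = 44 - I²*(-2 - 2*I) (l(I) = -2 + (46 - I*(-2 - 2*I)*I) = -2 + (46 - I²*(-2 - 2*I)) = 44 - I²*(-2 - 2*I))
l(1/(c + G(-3)))/3644 = (44 + 2*(1/(-69 + 2))²*(1 + 1/(-69 + 2)))/3644 = (44 + 2*(1/(-67))²*(1 + 1/(-67)))*(1/3644) = (44 + 2*(-1/67)²*(1 - 1/67))*(1/3644) = (44 + 2*(1/4489)*(66/67))*(1/3644) = (44 + 132/300763)*(1/3644) = (13233704/300763)*(1/3644) = 3308426/273995093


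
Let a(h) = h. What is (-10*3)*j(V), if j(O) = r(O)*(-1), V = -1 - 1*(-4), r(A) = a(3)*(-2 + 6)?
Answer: 360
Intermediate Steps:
r(A) = 12 (r(A) = 3*(-2 + 6) = 3*4 = 12)
V = 3 (V = -1 + 4 = 3)
j(O) = -12 (j(O) = 12*(-1) = -12)
(-10*3)*j(V) = -10*3*(-12) = -30*(-12) = 360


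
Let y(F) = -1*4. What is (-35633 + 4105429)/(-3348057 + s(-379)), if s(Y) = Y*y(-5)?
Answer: -4069796/3346541 ≈ -1.2161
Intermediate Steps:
y(F) = -4
s(Y) = -4*Y (s(Y) = Y*(-4) = -4*Y)
(-35633 + 4105429)/(-3348057 + s(-379)) = (-35633 + 4105429)/(-3348057 - 4*(-379)) = 4069796/(-3348057 + 1516) = 4069796/(-3346541) = 4069796*(-1/3346541) = -4069796/3346541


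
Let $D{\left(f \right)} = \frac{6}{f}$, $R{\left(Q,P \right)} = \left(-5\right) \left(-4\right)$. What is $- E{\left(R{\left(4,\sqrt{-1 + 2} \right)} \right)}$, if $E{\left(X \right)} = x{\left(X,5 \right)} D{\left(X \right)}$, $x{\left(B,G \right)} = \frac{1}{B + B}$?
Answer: $- \frac{3}{400} \approx -0.0075$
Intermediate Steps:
$R{\left(Q,P \right)} = 20$
$x{\left(B,G \right)} = \frac{1}{2 B}$
$E{\left(X \right)} = \frac{3}{X^{2}}$ ($E{\left(X \right)} = \frac{1}{2 X} \frac{6}{X} = \frac{3}{X^{2}}$)
$- E{\left(R{\left(4,\sqrt{-1 + 2} \right)} \right)} = - \frac{3}{400}$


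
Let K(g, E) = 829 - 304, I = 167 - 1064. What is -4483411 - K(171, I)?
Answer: -4483936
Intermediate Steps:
I = -897
K(g, E) = 525
-4483411 - K(171, I) = -4483411 - 1*525 = -4483411 - 525 = -4483936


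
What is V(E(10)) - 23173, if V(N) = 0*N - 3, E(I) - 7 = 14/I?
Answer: -23176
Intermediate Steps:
E(I) = 7 + 14/I
V(N) = -3 (V(N) = 0 - 3 = -3)
V(E(10)) - 23173 = -3 - 23173 = -23176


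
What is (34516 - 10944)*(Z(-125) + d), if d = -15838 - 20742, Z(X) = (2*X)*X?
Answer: -125638760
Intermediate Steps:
Z(X) = 2*X²
d = -36580
(34516 - 10944)*(Z(-125) + d) = (34516 - 10944)*(2*(-125)² - 36580) = 23572*(2*15625 - 36580) = 23572*(31250 - 36580) = 23572*(-5330) = -125638760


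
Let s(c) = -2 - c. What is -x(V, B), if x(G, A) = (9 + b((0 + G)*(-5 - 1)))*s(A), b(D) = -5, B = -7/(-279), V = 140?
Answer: 2260/279 ≈ 8.1004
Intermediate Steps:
B = 7/279 (B = -7*(-1/279) = 7/279 ≈ 0.025090)
x(G, A) = -8 - 4*A (x(G, A) = (9 - 5)*(-2 - A) = 4*(-2 - A) = -8 - 4*A)
-x(V, B) = -(-8 - 4*7/279) = -(-8 - 28/279) = -1*(-2260/279) = 2260/279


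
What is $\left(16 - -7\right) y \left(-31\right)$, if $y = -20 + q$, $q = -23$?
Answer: $30659$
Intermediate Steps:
$y = -43$ ($y = -20 - 23 = -43$)
$\left(16 - -7\right) y \left(-31\right) = \left(16 - -7\right) \left(-43\right) \left(-31\right) = \left(16 + 7\right) \left(-43\right) \left(-31\right) = 23 \left(-43\right) \left(-31\right) = \left(-989\right) \left(-31\right) = 30659$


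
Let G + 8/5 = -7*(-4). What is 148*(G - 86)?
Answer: -44104/5 ≈ -8820.8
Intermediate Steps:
G = 132/5 (G = -8/5 - 7*(-4) = -8/5 + 28 = 132/5 ≈ 26.400)
148*(G - 86) = 148*(132/5 - 86) = 148*(-298/5) = -44104/5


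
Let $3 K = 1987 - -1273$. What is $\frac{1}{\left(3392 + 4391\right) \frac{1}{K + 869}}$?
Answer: $\frac{5867}{23349} \approx 0.25127$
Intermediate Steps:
$K = \frac{3260}{3}$ ($K = \frac{1987 - -1273}{3} = \frac{1987 + 1273}{3} = \frac{1}{3} \cdot 3260 = \frac{3260}{3} \approx 1086.7$)
$\frac{1}{\left(3392 + 4391\right) \frac{1}{K + 869}} = \frac{1}{\left(3392 + 4391\right) \frac{1}{\frac{3260}{3} + 869}} = \frac{1}{7783 \frac{1}{\frac{5867}{3}}} = \frac{1}{7783 \cdot \frac{3}{5867}} = \frac{1}{\frac{23349}{5867}} = \frac{5867}{23349}$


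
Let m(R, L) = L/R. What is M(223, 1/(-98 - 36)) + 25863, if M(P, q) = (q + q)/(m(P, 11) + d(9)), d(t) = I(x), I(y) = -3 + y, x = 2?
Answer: 367358275/14204 ≈ 25863.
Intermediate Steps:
d(t) = -1 (d(t) = -3 + 2 = -1)
M(P, q) = 2*q/(-1 + 11/P) (M(P, q) = (q + q)/(11/P - 1) = (2*q)/(-1 + 11/P) = 2*q/(-1 + 11/P))
M(223, 1/(-98 - 36)) + 25863 = 2*223/(-98 - 36*(11 - 1*223)) + 25863 = 2*223/(-134*(11 - 223)) + 25863 = 2*223*(-1/134)/(-212) + 25863 = 2*223*(-1/134)*(-1/212) + 25863 = 223/14204 + 25863 = 367358275/14204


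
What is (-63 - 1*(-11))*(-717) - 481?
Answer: 36803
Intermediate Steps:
(-63 - 1*(-11))*(-717) - 481 = (-63 + 11)*(-717) - 481 = -52*(-717) - 481 = 37284 - 481 = 36803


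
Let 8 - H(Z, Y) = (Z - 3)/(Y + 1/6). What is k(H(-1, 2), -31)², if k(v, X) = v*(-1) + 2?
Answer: 10404/169 ≈ 61.562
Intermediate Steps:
H(Z, Y) = 8 - (-3 + Z)/(⅙ + Y) (H(Z, Y) = 8 - (Z - 3)/(Y + 1/6) = 8 - (-3 + Z)/(Y + ⅙) = 8 - (-3 + Z)/(⅙ + Y))
k(v, X) = 2 - v (k(v, X) = -v + 2 = 2 - v)
k(H(-1, 2), -31)² = (2 - 2*(13 - 3*(-1) + 24*2)/(1 + 6*2))² = (2 - 2*(13 + 3 + 48)/(1 + 12))² = (2 - 2*64/13)² = (2 - 1*128/13)² = (2 - 128/13)² = (-102/13)² = 10404/169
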